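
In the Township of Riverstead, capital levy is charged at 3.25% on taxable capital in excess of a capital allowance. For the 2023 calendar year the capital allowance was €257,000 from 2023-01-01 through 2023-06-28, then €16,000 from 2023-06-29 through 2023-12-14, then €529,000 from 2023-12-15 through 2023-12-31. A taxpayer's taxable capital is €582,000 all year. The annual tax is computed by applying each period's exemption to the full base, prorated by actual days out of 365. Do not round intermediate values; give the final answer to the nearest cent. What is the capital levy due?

€13,777.33

2023-01-01 to 2023-06-28: 179 days, exemption €257,000 → (€582,000 − €257,000) × 3.25% × 179/365 = €5,179.9658
2023-06-29 to 2023-12-14: 169 days, exemption €16,000 → (€582,000 − €16,000) × 3.25% × 169/365 = €8,517.1370
2023-12-15 to 2023-12-31: 17 days, exemption €529,000 → (€582,000 − €529,000) × 3.25% × 17/365 = €80.2260
Total = €13,777.3288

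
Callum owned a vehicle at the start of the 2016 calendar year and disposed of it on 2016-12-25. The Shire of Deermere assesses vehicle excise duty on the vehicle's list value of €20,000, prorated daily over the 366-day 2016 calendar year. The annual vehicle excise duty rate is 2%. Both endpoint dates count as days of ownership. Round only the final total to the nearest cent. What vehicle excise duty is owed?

Days held (2016-01-01 to 2016-12-25): 360 out of 366
Tax = €20,000 × 2% × 360/366 = €393.4426

€393.44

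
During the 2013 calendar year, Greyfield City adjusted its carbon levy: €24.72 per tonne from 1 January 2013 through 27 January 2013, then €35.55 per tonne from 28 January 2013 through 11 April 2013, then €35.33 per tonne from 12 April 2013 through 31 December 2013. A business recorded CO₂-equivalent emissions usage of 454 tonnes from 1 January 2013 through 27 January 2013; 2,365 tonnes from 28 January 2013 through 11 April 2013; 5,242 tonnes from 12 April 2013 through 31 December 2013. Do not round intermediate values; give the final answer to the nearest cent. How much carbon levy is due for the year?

1 January – 27 January 2013: 454 tonnes at €24.72/tonne → €11,222.88
28 January – 11 April 2013: 2,365 tonnes at €35.55/tonne → €84,075.75
12 April – 31 December 2013: 5,242 tonnes at €35.33/tonne → €185,199.86

€280,498.49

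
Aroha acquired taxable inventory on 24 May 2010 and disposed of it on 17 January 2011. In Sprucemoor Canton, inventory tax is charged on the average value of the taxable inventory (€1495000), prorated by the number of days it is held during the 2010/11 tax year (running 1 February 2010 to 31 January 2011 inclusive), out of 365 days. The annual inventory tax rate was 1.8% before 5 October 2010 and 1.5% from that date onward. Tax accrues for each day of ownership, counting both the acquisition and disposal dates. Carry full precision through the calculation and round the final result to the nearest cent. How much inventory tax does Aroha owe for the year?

€16330.32

24 May – 4 October 2010: 134 days at 1.8% → €1495000 × 1.8% × 134/365 = €9879.2877
5 October 2010 – 17 January 2011: 105 days at 1.5% → €1495000 × 1.5% × 105/365 = €6451.0274
Total = €16330.3151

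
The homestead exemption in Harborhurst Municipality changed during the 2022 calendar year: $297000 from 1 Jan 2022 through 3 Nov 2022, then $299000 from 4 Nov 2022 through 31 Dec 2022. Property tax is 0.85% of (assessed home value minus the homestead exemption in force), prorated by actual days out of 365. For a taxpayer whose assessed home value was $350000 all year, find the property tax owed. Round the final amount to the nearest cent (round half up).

$447.80

1 Jan – 3 Nov 2022: 307 days, exemption $297000 → ($350000 − $297000) × 0.85% × 307/365 = $378.9137
4 Nov – 31 Dec 2022: 58 days, exemption $299000 → ($350000 − $299000) × 0.85% × 58/365 = $68.8849
Total = $447.7986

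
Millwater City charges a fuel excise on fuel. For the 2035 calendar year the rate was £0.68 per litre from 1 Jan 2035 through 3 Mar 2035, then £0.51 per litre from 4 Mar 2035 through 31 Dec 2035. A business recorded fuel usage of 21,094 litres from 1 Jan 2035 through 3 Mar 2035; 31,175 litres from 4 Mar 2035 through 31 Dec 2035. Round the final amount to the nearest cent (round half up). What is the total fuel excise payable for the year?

1 Jan – 3 Mar 2035: 21,094 litres at £0.68/litre → £14343.92
4 Mar – 31 Dec 2035: 31,175 litres at £0.51/litre → £15899.25

£30243.17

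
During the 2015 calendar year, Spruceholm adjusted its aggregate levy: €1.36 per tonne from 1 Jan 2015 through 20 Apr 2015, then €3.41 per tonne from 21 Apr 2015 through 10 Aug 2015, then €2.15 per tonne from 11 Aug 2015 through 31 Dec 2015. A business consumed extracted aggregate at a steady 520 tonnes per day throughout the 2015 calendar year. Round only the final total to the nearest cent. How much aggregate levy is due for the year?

1 Jan – 20 Apr 2015: 110 days × 520 tonnes/day = 57,200 tonnes at €1.36/tonne → €77792.00
21 Apr – 10 Aug 2015: 112 days × 520 tonnes/day = 58,240 tonnes at €3.41/tonne → €198598.40
11 Aug – 31 Dec 2015: 143 days × 520 tonnes/day = 74,360 tonnes at €2.15/tonne → €159874.00

€436264.40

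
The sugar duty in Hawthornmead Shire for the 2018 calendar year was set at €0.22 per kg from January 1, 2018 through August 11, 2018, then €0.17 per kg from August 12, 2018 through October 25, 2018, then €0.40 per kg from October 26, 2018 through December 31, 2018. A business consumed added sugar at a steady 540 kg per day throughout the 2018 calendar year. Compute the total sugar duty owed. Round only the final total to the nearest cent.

€47849.40

January 1 – August 11, 2018: 223 days × 540 kg/day = 120,420 kg at €0.22/kg → €26492.40
August 12 – October 25, 2018: 75 days × 540 kg/day = 40,500 kg at €0.17/kg → €6885.00
October 26 – December 31, 2018: 67 days × 540 kg/day = 36,180 kg at €0.40/kg → €14472.00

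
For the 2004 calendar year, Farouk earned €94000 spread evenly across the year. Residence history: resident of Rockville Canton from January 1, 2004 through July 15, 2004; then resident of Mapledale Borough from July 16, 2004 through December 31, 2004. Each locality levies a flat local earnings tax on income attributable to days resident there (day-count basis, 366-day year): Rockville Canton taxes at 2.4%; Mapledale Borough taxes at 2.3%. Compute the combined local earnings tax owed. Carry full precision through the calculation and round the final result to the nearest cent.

€2212.60

Rockville Canton, January 1 – July 15, 2004: 197 days → €94000 × 2.4% × 197/366 = €1214.2951
Mapledale Borough, July 16 – December 31, 2004: 169 days → €94000 × 2.3% × 169/366 = €998.3005
Total = €2212.5956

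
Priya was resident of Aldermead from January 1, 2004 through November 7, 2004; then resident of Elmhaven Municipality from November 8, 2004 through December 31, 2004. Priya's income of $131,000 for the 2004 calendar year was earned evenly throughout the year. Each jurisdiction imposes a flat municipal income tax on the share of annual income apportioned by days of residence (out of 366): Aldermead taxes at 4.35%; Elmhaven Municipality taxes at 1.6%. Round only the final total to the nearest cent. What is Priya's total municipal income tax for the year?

Aldermead, January 1 – November 7, 2004: 312 days → $131,000 × 4.35% × 312/366 = $4,857.7377
Elmhaven Municipality, November 8 – December 31, 2004: 54 days → $131,000 × 1.6% × 54/366 = $309.2459
Total = $5,166.9836

$5,166.98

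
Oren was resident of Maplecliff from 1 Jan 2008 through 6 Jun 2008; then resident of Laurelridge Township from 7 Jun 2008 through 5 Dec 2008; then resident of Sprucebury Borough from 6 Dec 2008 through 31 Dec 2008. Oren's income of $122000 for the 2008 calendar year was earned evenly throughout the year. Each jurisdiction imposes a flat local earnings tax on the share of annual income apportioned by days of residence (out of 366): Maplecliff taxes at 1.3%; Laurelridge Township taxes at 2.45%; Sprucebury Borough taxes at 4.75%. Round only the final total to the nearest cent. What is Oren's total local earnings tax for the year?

Maplecliff, 1 Jan – 6 Jun 2008: 158 days → $122000 × 1.3% × 158/366 = $684.6667
Laurelridge Township, 7 Jun – 5 Dec 2008: 182 days → $122000 × 2.45% × 182/366 = $1486.3333
Sprucebury Borough, 6 Dec – 31 Dec 2008: 26 days → $122000 × 4.75% × 26/366 = $411.6667
Total = $2582.6667

$2582.67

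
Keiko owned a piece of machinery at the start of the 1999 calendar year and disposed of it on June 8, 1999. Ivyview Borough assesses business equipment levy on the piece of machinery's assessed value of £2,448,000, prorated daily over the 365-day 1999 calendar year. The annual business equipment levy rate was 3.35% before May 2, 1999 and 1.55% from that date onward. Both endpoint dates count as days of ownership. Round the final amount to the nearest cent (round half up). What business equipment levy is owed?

January 1 – May 1, 1999: 121 days at 3.35% → £2,448,000 × 3.35% × 121/365 = £27,186.2137
May 2 – June 8, 1999: 38 days at 1.55% → £2,448,000 × 1.55% × 38/365 = £3,950.3342
Total = £31,136.5479

£31,136.55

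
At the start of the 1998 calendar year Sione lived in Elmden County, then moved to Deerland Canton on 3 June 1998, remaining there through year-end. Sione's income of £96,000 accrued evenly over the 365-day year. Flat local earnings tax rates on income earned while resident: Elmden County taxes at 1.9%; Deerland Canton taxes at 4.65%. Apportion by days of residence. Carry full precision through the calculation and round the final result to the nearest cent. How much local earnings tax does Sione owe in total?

Elmden County, 1 January – 2 June 1998: 153 days → £96,000 × 1.9% × 153/365 = £764.5808
Deerland Canton, 3 June – 31 December 1998: 212 days → £96,000 × 4.65% × 212/365 = £2,592.7890
Total = £3,357.3699

£3,357.37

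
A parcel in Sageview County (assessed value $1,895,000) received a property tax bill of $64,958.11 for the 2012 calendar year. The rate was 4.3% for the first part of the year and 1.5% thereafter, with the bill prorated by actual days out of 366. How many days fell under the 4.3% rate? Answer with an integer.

Let d = days at the first rate; then 366 − d days at the second rate.
$1,895,000 × [4.3%·d + 1.5%·(366−d)] / 366 = $64,958.11
Solving gives d = 252, so the new rate took effect on 9 September 2012.

252 days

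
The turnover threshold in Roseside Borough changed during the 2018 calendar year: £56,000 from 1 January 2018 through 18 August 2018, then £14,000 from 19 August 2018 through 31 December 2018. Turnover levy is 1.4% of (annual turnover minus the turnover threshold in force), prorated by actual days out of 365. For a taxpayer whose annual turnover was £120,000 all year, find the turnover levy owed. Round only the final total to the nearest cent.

£1,113.48

1 January – 18 August 2018: 230 days, exemption £56,000 → (£120,000 − £56,000) × 1.4% × 230/365 = £564.6027
19 August – 31 December 2018: 135 days, exemption £14,000 → (£120,000 − £14,000) × 1.4% × 135/365 = £548.8767
Total = £1,113.4795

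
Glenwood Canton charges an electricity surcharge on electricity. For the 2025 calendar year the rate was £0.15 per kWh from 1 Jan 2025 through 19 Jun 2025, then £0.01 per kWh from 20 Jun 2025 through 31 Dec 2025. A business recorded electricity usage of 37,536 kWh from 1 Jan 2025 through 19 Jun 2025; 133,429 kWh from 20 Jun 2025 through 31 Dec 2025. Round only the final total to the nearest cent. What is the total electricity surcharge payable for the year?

£6,964.69

1 Jan – 19 Jun 2025: 37,536 kWh at £0.15/kWh → £5,630.40
20 Jun – 31 Dec 2025: 133,429 kWh at £0.01/kWh → £1,334.29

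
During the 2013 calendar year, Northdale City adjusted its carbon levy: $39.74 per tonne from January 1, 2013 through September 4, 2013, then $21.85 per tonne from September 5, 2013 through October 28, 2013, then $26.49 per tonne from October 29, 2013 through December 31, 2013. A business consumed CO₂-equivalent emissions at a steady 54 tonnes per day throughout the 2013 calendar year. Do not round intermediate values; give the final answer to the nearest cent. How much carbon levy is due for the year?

January 1 – September 4, 2013: 247 days × 54 tonnes/day = 13,338 tonnes at $39.74/tonne → $530,052.12
September 5 – October 28, 2013: 54 days × 54 tonnes/day = 2,916 tonnes at $21.85/tonne → $63,714.60
October 29 – December 31, 2013: 64 days × 54 tonnes/day = 3,456 tonnes at $26.49/tonne → $91,549.44

$685,316.16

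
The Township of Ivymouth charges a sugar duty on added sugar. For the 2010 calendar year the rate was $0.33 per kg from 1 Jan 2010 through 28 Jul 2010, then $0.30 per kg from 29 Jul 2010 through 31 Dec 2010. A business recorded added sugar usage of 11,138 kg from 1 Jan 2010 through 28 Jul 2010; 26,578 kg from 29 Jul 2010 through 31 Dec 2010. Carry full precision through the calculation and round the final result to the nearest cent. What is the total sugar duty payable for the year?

$11,648.94

1 Jan – 28 Jul 2010: 11,138 kg at $0.33/kg → $3,675.54
29 Jul – 31 Dec 2010: 26,578 kg at $0.30/kg → $7,973.40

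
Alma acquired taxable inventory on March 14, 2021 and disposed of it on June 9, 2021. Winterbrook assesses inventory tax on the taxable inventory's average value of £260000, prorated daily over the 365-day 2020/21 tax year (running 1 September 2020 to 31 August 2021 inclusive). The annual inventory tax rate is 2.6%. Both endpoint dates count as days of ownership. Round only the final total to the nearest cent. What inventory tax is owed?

Days held (March 14 – June 9, 2021): 88 out of 365
Tax = £260000 × 2.6% × 88/365 = £1629.8082

£1629.81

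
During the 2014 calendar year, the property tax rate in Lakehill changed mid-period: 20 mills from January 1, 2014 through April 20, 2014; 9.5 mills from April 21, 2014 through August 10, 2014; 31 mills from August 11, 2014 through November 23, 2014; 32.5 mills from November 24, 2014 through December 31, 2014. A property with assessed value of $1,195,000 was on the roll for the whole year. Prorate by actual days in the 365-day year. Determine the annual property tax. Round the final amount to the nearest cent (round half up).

January 1 – April 20, 2014: 110 days at 20 mills → $1,195,000 × 2% × 110/365 = $7,202.7397
April 21 – August 10, 2014: 112 days at 9.5 mills → $1,195,000 × 0.95% × 112/365 = $3,483.5068
August 11 – November 23, 2014: 105 days at 31 mills → $1,195,000 × 3.1% × 105/365 = $10,656.7808
November 24 – December 31, 2014: 38 days at 32.5 mills → $1,195,000 × 3.25% × 38/365 = $4,043.3562
Total = $25,386.3836

$25,386.38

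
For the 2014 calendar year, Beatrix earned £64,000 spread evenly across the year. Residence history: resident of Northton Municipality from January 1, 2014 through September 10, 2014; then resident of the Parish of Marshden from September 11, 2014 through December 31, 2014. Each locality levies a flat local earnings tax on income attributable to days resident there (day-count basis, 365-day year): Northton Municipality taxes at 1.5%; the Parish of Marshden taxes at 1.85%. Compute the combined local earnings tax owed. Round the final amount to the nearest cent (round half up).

Northton Municipality, January 1 – September 10, 2014: 253 days → £64,000 × 1.5% × 253/365 = £665.4247
The Parish of Marshden, September 11 – December 31, 2014: 112 days → £64,000 × 1.85% × 112/365 = £363.3096
Total = £1,028.7342

£1,028.73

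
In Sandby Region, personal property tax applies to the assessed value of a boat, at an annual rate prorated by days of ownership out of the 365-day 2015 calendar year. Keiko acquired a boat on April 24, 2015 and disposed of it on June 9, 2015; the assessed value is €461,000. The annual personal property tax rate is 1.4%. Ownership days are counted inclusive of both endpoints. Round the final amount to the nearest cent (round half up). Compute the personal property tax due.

€831.06

Days held (April 24 – June 9, 2015): 47 out of 365
Tax = €461,000 × 1.4% × 47/365 = €831.0630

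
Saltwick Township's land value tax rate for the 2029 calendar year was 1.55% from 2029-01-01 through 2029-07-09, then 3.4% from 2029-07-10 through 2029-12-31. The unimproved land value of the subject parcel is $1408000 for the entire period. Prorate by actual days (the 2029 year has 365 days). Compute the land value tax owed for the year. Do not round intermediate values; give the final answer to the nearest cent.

2029-01-01 to 2029-07-09: 190 days at 1.55% → $1408000 × 1.55% × 190/365 = $11360.4384
2029-07-10 to 2029-12-31: 175 days at 3.4% → $1408000 × 3.4% × 175/365 = $22952.3288
Total = $34312.7671

$34312.77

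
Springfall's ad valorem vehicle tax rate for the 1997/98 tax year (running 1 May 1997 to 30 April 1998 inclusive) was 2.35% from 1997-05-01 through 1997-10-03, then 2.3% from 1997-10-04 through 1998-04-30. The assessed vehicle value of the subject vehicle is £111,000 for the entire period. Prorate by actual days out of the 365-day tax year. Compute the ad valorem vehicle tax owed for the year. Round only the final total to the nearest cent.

£2,576.72

1997-05-01 to 1997-10-03: 156 days at 2.35% → £111,000 × 2.35% × 156/365 = £1,114.8658
1997-10-04 to 1998-04-30: 209 days at 2.3% → £111,000 × 2.3% × 209/365 = £1,461.8548
Total = £2,576.7205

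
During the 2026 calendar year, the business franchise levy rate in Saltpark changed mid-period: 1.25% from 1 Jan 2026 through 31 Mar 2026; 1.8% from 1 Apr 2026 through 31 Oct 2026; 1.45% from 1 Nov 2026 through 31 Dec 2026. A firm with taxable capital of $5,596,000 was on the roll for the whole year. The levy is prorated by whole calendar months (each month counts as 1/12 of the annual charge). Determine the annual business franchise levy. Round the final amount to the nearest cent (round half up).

$89,769.17

1 Jan – 31 Mar 2026: 3 months at 1.25% → $5,596,000 × 1.25% × 3/12 = $17,487.5000
1 Apr – 31 Oct 2026: 7 months at 1.8% → $5,596,000 × 1.8% × 7/12 = $58,758.0000
1 Nov – 31 Dec 2026: 2 months at 1.45% → $5,596,000 × 1.45% × 2/12 = $13,523.6667
Total = $89,769.1667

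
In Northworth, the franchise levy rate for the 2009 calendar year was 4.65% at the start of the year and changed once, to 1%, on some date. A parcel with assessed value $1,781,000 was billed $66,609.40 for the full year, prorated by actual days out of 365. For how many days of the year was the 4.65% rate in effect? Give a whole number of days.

Let d = days at the first rate; then 365 − d days at the second rate.
$1,781,000 × [4.65%·d + 1%·(365−d)] / 365 = $66,609.40
Solving gives d = 274, so the new rate took effect on October 2, 2009.

274 days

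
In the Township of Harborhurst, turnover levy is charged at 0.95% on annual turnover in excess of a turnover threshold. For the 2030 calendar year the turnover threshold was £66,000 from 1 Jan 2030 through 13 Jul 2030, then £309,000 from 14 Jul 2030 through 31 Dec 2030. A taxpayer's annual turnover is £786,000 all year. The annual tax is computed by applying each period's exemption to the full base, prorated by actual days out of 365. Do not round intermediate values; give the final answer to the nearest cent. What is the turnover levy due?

£5,758.48

1 Jan – 13 Jul 2030: 194 days, exemption £66,000 → (£786,000 − £66,000) × 0.95% × 194/365 = £3,635.5068
14 Jul – 31 Dec 2030: 171 days, exemption £309,000 → (£786,000 − £309,000) × 0.95% × 171/365 = £2,122.9767
Total = £5,758.4836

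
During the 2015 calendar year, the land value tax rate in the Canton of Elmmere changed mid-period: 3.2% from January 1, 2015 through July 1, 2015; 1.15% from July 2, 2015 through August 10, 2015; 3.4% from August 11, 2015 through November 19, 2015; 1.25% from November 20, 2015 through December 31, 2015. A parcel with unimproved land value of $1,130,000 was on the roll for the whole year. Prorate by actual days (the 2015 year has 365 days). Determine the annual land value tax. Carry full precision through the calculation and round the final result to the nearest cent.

January 1 – July 1, 2015: 182 days at 3.2% → $1,130,000 × 3.2% × 182/365 = $18,030.4658
July 2 – August 10, 2015: 40 days at 1.15% → $1,130,000 × 1.15% × 40/365 = $1,424.1096
August 11 – November 19, 2015: 101 days at 3.4% → $1,130,000 × 3.4% × 101/365 = $10,631.2877
November 20 – December 31, 2015: 42 days at 1.25% → $1,130,000 × 1.25% × 42/365 = $1,625.3425
Total = $31,711.2055

$31,711.21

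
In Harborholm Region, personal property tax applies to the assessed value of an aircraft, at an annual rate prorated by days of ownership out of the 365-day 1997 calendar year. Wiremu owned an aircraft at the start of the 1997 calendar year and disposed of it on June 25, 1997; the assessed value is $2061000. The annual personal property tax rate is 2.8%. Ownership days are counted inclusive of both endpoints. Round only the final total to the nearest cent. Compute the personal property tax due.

Days held (January 1 – June 25, 1997): 176 out of 365
Tax = $2061000 × 2.8% × 176/365 = $27826.3233

$27826.32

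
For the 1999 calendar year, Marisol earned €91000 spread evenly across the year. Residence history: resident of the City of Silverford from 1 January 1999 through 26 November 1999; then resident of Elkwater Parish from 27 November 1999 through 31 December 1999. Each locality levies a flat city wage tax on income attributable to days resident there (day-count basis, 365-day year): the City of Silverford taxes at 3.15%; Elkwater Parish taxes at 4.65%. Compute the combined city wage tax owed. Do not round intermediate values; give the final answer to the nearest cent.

€2997.39

The City of Silverford, 1 January – 26 November 1999: 330 days → €91000 × 3.15% × 330/365 = €2591.6301
Elkwater Parish, 27 November – 31 December 1999: 35 days → €91000 × 4.65% × 35/365 = €405.7603
Total = €2997.3904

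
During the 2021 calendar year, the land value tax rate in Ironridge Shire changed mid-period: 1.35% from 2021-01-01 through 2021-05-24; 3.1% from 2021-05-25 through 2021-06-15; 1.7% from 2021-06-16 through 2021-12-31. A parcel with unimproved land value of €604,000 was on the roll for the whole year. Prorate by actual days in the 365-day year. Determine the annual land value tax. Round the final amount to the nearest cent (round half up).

2021-01-01 to 2021-05-24: 144 days at 1.35% → €604,000 × 1.35% × 144/365 = €3,216.9205
2021-05-25 to 2021-06-15: 22 days at 3.1% → €604,000 × 3.1% × 22/365 = €1,128.5699
2021-06-16 to 2021-12-31: 199 days at 1.7% → €604,000 × 1.7% × 199/365 = €5,598.1699
Total = €9,943.6603

€9,943.66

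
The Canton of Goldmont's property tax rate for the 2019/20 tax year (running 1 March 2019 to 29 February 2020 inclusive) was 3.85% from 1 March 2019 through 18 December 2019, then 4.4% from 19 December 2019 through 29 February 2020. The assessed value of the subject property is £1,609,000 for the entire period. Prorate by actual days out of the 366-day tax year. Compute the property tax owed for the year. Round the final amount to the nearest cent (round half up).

1 March – 18 December 2019: 293 days at 3.85% → £1,609,000 × 3.85% × 293/366 = £49,591.0505
19 December 2019 – 29 February 2020: 73 days at 4.4% → £1,609,000 × 4.4% × 73/366 = £14,120.5137
Total = £63,711.5642

£63,711.56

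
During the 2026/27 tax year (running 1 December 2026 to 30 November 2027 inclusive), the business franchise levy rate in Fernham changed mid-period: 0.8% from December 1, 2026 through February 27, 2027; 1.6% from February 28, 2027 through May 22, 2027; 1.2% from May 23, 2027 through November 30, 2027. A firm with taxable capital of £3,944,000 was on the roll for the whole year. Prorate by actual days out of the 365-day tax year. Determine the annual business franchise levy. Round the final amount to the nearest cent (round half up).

December 1, 2026 – February 27, 2027: 89 days at 0.8% → £3,944,000 × 0.8% × 89/365 = £7,693.5014
February 28 – May 22, 2027: 84 days at 1.6% → £3,944,000 × 1.6% × 84/365 = £14,522.5644
May 23 – November 30, 2027: 192 days at 1.2% → £3,944,000 × 1.2% × 192/365 = £24,895.8247
Total = £47,111.8904

£47,111.89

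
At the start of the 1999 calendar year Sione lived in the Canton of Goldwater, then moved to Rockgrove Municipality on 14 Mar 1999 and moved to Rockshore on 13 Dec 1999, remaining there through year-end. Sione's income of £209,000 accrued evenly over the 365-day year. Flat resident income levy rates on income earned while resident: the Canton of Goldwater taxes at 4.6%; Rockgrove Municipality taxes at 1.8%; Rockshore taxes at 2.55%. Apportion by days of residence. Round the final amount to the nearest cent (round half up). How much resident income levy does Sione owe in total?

The Canton of Goldwater, 1 Jan – 13 Mar 1999: 72 days → £209,000 × 4.6% × 72/365 = £1,896.4603
Rockgrove Municipality, 14 Mar – 12 Dec 1999: 274 days → £209,000 × 1.8% × 274/365 = £2,824.0767
Rockshore, 13 Dec – 31 Dec 1999: 19 days → £209,000 × 2.55% × 19/365 = £277.4260
Total = £4,997.9630

£4,997.96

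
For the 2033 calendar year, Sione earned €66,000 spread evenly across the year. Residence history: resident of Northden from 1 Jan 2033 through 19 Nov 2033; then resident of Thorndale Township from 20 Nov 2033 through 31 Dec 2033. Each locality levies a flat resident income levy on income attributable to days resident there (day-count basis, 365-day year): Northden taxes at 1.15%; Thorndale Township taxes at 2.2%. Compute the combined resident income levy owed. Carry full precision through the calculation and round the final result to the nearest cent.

Northden, 1 Jan – 19 Nov 2033: 323 days → €66,000 × 1.15% × 323/365 = €671.6630
Thorndale Township, 20 Nov – 31 Dec 2033: 42 days → €66,000 × 2.2% × 42/365 = €167.0795
Total = €838.7425

€838.74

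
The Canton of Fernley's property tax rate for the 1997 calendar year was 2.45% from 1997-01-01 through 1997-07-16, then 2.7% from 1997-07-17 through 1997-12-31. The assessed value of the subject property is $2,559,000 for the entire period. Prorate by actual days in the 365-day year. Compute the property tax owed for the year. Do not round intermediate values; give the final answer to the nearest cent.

$65,640.10

1997-01-01 to 1997-07-16: 197 days at 2.45% → $2,559,000 × 2.45% × 197/365 = $33,838.3932
1997-07-17 to 1997-12-31: 168 days at 2.7% → $2,559,000 × 2.7% × 168/365 = $31,801.7096
Total = $65,640.1027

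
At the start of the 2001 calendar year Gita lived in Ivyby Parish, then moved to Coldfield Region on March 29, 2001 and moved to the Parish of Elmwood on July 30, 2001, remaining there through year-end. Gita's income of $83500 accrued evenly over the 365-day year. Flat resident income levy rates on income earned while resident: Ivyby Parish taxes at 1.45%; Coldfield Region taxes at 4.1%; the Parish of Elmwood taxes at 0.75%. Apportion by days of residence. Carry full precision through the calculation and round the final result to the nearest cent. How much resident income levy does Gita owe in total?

Ivyby Parish, January 1 – March 28, 2001: 87 days → $83500 × 1.45% × 87/365 = $288.5897
Coldfield Region, March 29 – July 29, 2001: 123 days → $83500 × 4.1% × 123/365 = $1153.6726
The Parish of Elmwood, July 30 – December 31, 2001: 155 days → $83500 × 0.75% × 155/365 = $265.9418
Total = $1708.2041

$1708.20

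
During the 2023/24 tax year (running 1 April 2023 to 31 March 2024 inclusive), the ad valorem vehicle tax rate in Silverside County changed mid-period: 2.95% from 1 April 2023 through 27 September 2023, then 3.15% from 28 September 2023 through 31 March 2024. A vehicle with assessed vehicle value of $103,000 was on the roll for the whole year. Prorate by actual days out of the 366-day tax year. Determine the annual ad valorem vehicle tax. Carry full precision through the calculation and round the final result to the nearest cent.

$3,143.19

1 April – 27 September 2023: 180 days at 2.95% → $103,000 × 2.95% × 180/366 = $1,494.3443
28 September 2023 – 31 March 2024: 186 days at 3.15% → $103,000 × 3.15% × 186/366 = $1,648.8443
Total = $3,143.1885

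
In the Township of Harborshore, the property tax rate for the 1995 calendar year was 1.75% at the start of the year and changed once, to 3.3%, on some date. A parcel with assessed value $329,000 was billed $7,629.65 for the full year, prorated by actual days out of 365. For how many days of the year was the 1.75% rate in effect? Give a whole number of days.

Let d = days at the first rate; then 365 − d days at the second rate.
$329,000 × [1.75%·d + 3.3%·(365−d)] / 365 = $7,629.65
Solving gives d = 231, so the new rate took effect on 20 Aug 1995.

231 days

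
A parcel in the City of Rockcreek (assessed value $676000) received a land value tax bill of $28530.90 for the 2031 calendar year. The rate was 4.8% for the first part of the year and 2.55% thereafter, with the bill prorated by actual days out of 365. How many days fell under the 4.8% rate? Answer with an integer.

Let d = days at the first rate; then 365 − d days at the second rate.
$676000 × [4.8%·d + 2.55%·(365−d)] / 365 = $28530.90
Solving gives d = 271, so the new rate took effect on 29 Sep 2031.

271 days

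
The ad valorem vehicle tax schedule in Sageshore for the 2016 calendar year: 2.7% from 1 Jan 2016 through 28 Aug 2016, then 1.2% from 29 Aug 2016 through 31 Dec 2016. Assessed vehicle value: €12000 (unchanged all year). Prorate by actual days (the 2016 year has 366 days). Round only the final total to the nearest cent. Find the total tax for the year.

1 Jan – 28 Aug 2016: 241 days at 2.7% → €12000 × 2.7% × 241/366 = €213.3443
29 Aug – 31 Dec 2016: 125 days at 1.2% → €12000 × 1.2% × 125/366 = €49.1803
Total = €262.5246

€262.52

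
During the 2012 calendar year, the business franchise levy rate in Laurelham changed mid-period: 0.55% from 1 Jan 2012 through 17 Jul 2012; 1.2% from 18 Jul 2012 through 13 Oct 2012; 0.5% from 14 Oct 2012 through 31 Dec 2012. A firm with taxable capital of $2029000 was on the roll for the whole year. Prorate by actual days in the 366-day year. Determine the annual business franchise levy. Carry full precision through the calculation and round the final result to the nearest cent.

1 Jan – 17 Jul 2012: 199 days at 0.55% → $2029000 × 0.55% × 199/366 = $6067.5970
18 Jul – 13 Oct 2012: 88 days at 1.2% → $2029000 × 1.2% × 88/366 = $5854.1639
14 Oct – 31 Dec 2012: 79 days at 0.5% → $2029000 × 0.5% × 79/366 = $2189.7678
Total = $14111.5287

$14111.53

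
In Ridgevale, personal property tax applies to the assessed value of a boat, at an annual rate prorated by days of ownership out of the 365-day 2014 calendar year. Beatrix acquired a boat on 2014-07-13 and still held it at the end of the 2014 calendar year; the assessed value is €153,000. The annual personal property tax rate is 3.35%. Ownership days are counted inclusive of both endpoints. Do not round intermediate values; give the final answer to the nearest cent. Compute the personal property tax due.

Days held (2014-07-13 to 2014-12-31): 172 out of 365
Tax = €153,000 × 3.35% × 172/365 = €2,415.3041

€2,415.30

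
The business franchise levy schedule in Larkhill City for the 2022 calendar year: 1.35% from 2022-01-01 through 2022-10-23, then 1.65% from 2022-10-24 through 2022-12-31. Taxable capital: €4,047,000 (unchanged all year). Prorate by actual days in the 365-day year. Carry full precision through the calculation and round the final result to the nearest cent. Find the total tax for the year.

2022-01-01 to 2022-10-23: 296 days at 1.35% → €4,047,000 × 1.35% × 296/365 = €44,306.3342
2022-10-24 to 2022-12-31: 69 days at 1.65% → €4,047,000 × 1.65% × 69/365 = €12,623.3137
Total = €56,929.6479

€56,929.65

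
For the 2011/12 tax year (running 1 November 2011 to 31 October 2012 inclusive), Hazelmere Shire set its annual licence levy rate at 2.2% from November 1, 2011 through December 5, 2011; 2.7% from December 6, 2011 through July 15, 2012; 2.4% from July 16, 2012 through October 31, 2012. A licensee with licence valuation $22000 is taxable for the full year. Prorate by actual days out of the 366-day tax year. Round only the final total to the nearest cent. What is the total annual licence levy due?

November 1 – December 5, 2011: 35 days at 2.2% → $22000 × 2.2% × 35/366 = $46.2842
December 6, 2011 – July 15, 2012: 223 days at 2.7% → $22000 × 2.7% × 223/366 = $361.9180
July 16 – October 31, 2012: 108 days at 2.4% → $22000 × 2.4% × 108/366 = $155.8033
Total = $564.0055

$564.01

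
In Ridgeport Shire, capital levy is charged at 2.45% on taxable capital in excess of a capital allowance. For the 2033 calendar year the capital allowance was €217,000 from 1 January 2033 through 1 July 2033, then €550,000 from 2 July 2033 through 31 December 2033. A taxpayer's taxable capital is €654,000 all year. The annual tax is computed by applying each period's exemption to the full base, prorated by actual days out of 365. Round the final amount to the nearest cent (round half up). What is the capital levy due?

1 January – 1 July 2033: 182 days, exemption €217,000 → (€654,000 − €217,000) × 2.45% × 182/365 = €5,338.5836
2 July – 31 December 2033: 183 days, exemption €550,000 → (€654,000 − €550,000) × 2.45% × 183/365 = €1,277.4904
Total = €6,616.0740

€6,616.07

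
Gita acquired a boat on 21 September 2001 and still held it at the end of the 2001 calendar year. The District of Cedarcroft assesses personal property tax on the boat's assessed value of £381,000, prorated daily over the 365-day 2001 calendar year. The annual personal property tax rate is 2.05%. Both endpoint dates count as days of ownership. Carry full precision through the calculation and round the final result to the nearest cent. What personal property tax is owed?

Days held (21 September – 31 December 2001): 102 out of 365
Tax = £381,000 × 2.05% × 102/365 = £2,182.6603

£2,182.66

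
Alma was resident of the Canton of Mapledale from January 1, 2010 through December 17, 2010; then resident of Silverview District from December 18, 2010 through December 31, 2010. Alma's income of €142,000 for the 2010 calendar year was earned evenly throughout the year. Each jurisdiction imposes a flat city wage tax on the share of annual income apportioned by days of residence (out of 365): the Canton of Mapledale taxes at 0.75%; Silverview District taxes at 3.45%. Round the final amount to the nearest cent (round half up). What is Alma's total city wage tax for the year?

The Canton of Mapledale, January 1 – December 17, 2010: 351 days → €142,000 × 0.75% × 351/365 = €1,024.1507
Silverview District, December 18 – December 31, 2010: 14 days → €142,000 × 3.45% × 14/365 = €187.9068
Total = €1,212.0575

€1,212.06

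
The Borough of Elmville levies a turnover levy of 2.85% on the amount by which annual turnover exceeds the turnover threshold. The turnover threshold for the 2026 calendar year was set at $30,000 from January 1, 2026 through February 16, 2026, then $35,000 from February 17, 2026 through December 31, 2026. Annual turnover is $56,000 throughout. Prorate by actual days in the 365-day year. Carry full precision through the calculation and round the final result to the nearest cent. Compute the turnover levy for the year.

January 1 – February 16, 2026: 47 days, exemption $30,000 → ($56,000 − $30,000) × 2.85% × 47/365 = $95.4164
February 17 – December 31, 2026: 318 days, exemption $35,000 → ($56,000 − $35,000) × 2.85% × 318/365 = $521.4329
Total = $616.8493

$616.85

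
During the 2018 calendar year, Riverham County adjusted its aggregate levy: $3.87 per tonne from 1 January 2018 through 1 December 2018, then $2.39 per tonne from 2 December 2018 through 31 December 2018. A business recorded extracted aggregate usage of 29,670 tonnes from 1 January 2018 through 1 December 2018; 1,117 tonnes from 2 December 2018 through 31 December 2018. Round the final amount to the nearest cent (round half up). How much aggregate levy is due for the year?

1 January – 1 December 2018: 29,670 tonnes at $3.87/tonne → $114,822.90
2 December – 31 December 2018: 1,117 tonnes at $2.39/tonne → $2,669.63

$117,492.53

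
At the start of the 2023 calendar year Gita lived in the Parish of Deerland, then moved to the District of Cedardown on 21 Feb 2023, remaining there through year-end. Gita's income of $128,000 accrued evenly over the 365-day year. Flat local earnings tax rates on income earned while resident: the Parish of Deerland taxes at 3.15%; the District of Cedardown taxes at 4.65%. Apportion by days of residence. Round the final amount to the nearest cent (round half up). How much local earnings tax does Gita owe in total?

The Parish of Deerland, 1 Jan – 20 Feb 2023: 51 days → $128,000 × 3.15% × 51/365 = $563.3753
The District of Cedardown, 21 Feb – 31 Dec 2023: 314 days → $128,000 × 4.65% × 314/365 = $5,120.3507
Total = $5,683.7260

$5,683.73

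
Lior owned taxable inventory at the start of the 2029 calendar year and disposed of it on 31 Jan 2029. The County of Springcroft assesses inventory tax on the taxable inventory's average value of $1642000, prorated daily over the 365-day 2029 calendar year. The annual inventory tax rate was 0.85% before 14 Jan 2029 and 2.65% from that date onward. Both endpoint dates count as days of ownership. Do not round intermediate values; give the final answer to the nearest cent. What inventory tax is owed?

$2642.95

1 Jan – 13 Jan 2029: 13 days at 0.85% → $1642000 × 0.85% × 13/365 = $497.0986
14 Jan – 31 Jan 2029: 18 days at 2.65% → $1642000 × 2.65% × 18/365 = $2145.8466
Total = $2642.9452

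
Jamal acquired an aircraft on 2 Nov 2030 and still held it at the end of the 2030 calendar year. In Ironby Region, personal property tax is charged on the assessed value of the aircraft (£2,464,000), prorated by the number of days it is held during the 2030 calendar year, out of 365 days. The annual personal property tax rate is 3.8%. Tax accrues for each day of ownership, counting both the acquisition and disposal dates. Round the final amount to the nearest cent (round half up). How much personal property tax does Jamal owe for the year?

Days held (2 Nov – 31 Dec 2030): 60 out of 365
Tax = £2,464,000 × 3.8% × 60/365 = £15,391.5616

£15,391.56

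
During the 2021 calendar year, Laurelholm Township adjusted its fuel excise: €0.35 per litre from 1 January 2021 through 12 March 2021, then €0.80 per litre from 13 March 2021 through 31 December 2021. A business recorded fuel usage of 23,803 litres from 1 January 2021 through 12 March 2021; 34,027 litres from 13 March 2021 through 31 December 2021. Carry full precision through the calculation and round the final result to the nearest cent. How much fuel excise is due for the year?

€35,552.65

1 January – 12 March 2021: 23,803 litres at €0.35/litre → €8,331.05
13 March – 31 December 2021: 34,027 litres at €0.80/litre → €27,221.60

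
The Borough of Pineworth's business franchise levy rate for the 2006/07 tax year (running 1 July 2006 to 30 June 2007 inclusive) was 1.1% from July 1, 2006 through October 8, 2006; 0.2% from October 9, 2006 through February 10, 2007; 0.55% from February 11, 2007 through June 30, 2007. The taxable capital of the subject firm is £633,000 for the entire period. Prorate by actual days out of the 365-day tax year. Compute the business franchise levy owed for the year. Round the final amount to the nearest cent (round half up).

£3,676.60

July 1 – October 8, 2006: 100 days at 1.1% → £633,000 × 1.1% × 100/365 = £1,907.6712
October 9, 2006 – February 10, 2007: 125 days at 0.2% → £633,000 × 0.2% × 125/365 = £433.5616
February 11 – June 30, 2007: 140 days at 0.55% → £633,000 × 0.55% × 140/365 = £1,335.3699
Total = £3,676.6027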